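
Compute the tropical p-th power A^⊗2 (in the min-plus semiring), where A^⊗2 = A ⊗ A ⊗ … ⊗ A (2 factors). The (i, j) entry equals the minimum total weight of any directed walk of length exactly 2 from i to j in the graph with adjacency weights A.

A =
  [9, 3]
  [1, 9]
A^⊗2 =
  [4, 12]
  [10, 4]

Each entry (A^⊗2)_ij equals the minimum over all length-2 walks i = v_0 → v_1 → … → v_2 = j of Σ_t A[v_t][v_{t+1}]. For example, for (i, j) = (0, 1) we minimise over 2 possible intermediate vertex sequences; the minimum is 12, attained along the walk 0 → 0 → 1.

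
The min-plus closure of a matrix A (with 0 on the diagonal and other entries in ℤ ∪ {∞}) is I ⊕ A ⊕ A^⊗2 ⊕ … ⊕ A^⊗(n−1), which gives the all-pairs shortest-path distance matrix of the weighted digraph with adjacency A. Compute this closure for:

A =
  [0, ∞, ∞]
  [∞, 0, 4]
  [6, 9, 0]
Closure =
  [0, ∞, ∞]
  [10, 0, 4]
  [6, 9, 0]

This is the Floyd-Warshall all-pairs shortest-path computation. For each intermediate vertex k = 0, 1, …, 2, update dist[i][j] ← min(dist[i][j], dist[i][k] + dist[k][j]). The final matrix gives, for each (i, j), the minimum total weight of any directed path from i to j (possibly empty when i = j).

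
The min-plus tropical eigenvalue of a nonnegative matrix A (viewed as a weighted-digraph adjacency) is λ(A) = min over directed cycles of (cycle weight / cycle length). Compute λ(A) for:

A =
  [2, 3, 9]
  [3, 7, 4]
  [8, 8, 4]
λ(A) = 2

Enumerate directed cycles and compute their means (weight / length). Sample:
  cycle 0 → 0: weight = 2, length = 1, mean = 2/1 ≈ 2.000
  cycle 1 → 1: weight = 7, length = 1, mean = 7/1 ≈ 7.000
  cycle 2 → 2: weight = 4, length = 1, mean = 4/1 ≈ 4.000
  cycle 0 → 1 → 0: weight = 6, length = 2, mean = 6/2 ≈ 3.000
  cycle 0 → 2 → 0: weight = 17, length = 2, mean = 17/2 ≈ 8.500
  cycle 1 → 0 → 1: weight = 6, length = 2, mean = 6/2 ≈ 3.000
Minimum mean = 2.000, attained e.g. along the cycle 0 → 0 with weight 2 and length 1. So λ(A) = 2/1 = 2.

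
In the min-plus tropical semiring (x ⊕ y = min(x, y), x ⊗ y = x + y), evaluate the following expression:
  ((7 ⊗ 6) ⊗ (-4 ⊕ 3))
((7 ⊗ 6) ⊗ (-4 ⊕ 3)) = 9

Expand innermost to outermost. Recall ⊕ takes the minimum of its arguments and ⊗ takes their sum. Working out the expression ((7 ⊗ 6) ⊗ (-4 ⊕ 3)) gives 9.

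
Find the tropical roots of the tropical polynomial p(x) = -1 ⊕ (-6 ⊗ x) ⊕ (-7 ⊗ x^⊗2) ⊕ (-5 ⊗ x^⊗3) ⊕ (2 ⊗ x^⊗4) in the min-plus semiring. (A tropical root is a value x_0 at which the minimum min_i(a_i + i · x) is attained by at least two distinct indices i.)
Roots: {-7, -2, 1, 5}

Each tropical root is a break point of the lower envelope of the lines y = a_i + i · x (there are 5 lines, with slopes 0, 1, ..., 4). Only the lines that attain the minimum somewhere contribute to roots; other lines are dominated. Here the surviving (envelope) indices are i = 4, i = 3, i = 2, i = 1, i = 0.
Intersections between consecutive envelope lines give the roots: for adjacent envelope indices i < j the intersection is x = (a_i − a_j) / (j − i). Reading off the sorted break points: {-7, -2, 1, 5}.
Verification: at each break x_0, at least two indices attain the minimum of min_i(a_i + i · x_0).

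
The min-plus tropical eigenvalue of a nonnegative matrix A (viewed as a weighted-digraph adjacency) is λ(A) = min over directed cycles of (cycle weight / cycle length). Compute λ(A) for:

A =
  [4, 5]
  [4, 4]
λ(A) = 4

Enumerate directed cycles and compute their means (weight / length). Sample:
  cycle 0 → 0: weight = 4, length = 1, mean = 4/1 ≈ 4.000
  cycle 1 → 1: weight = 4, length = 1, mean = 4/1 ≈ 4.000
  cycle 0 → 1 → 0: weight = 9, length = 2, mean = 9/2 ≈ 4.500
  cycle 1 → 0 → 1: weight = 9, length = 2, mean = 9/2 ≈ 4.500
Minimum mean = 4.000, attained e.g. along the cycle 0 → 0 with weight 4 and length 1. So λ(A) = 4/1 = 4.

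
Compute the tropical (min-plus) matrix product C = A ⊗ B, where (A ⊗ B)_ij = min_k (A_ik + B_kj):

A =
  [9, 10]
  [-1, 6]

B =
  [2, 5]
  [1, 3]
A ⊗ B =
  [11, 13]
  [1, 4]

Apply the min-plus product entry-by-entry:
  C[0][0] = min over k of (A[0][0] + B[0][0] = 9 + 2 = 11, A[0][1] + B[1][0] = 10 + 1 = 11) = 11 (attained at k = 0)
  C[0][1] = min over k of (A[0][0] + B[0][1] = 9 + 5 = 14, A[0][1] + B[1][1] = 10 + 3 = 13) = 13 (attained at k = 1)
  C[1][0] = min over k of (A[1][0] + B[0][0] = -1 + 2 = 1, A[1][1] + B[1][0] = 6 + 1 = 7) = 1 (attained at k = 0)
  C[1][1] = min over k of (A[1][0] + B[0][1] = -1 + 5 = 4, A[1][1] + B[1][1] = 6 + 3 = 9) = 4 (attained at k = 0)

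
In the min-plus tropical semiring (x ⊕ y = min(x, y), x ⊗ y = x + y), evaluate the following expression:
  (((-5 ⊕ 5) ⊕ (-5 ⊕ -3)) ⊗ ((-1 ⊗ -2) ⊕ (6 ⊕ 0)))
(((-5 ⊕ 5) ⊕ (-5 ⊕ -3)) ⊗ ((-1 ⊗ -2) ⊕ (6 ⊕ 0))) = -8

Expand innermost to outermost. Recall ⊕ takes the minimum of its arguments and ⊗ takes their sum. Working out the expression (((-5 ⊕ 5) ⊕ (-5 ⊕ -3)) ⊗ ((-1 ⊗ -2) ⊕ (6 ⊕ 0))) gives -8.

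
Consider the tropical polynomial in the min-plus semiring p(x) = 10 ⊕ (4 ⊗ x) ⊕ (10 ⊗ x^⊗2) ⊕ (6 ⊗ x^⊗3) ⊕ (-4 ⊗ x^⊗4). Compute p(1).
p(1) = 0

A tropical monomial a ⊗ x^⊗i evaluates to a + i · x. Evaluating each term at x = 1:
  Term 0 contributes 10 + 0 · 1 = 10
  Term 1 contributes 4 + 1 · 1 = 5
  Term 2 contributes 10 + 2 · 1 = 12
  Term 3 contributes 6 + 3 · 1 = 9
  Term 4 contributes -4 + 4 · 1 = 0
p(1) = ⊕ of these = min[10, 5, 12, 9, 0] = 0.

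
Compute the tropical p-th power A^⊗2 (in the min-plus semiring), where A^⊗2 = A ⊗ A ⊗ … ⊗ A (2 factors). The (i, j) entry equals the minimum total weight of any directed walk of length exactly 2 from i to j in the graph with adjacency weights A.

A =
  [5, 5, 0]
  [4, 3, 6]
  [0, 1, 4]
A^⊗2 =
  [0, 1, 4]
  [6, 6, 4]
  [4, 4, 0]

Each entry (A^⊗2)_ij equals the minimum over all length-2 walks i = v_0 → v_1 → … → v_2 = j of Σ_t A[v_t][v_{t+1}]. For example, for (i, j) = (0, 2) we minimise over 3 possible intermediate vertex sequences; the minimum is 4, attained along the walk 0 → 2 → 2.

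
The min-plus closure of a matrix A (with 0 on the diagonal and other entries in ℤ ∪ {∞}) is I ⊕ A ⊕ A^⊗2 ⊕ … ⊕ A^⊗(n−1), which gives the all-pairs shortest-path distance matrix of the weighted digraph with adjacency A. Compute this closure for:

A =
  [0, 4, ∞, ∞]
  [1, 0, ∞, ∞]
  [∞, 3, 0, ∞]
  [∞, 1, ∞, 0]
Closure =
  [0, 4, ∞, ∞]
  [1, 0, ∞, ∞]
  [4, 3, 0, ∞]
  [2, 1, ∞, 0]

This is the Floyd-Warshall all-pairs shortest-path computation. For each intermediate vertex k = 0, 1, …, 3, update dist[i][j] ← min(dist[i][j], dist[i][k] + dist[k][j]). The final matrix gives, for each (i, j), the minimum total weight of any directed path from i to j (possibly empty when i = j).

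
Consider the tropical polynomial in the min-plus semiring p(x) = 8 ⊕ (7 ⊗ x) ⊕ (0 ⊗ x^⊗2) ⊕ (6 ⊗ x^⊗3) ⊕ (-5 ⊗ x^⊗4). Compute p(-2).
p(-2) = -13

A tropical monomial a ⊗ x^⊗i evaluates to a + i · x. Evaluating each term at x = -2:
  Term 0 contributes 8 + 0 · -2 = 8
  Term 1 contributes 7 + 1 · -2 = 5
  Term 2 contributes 0 + 2 · -2 = -4
  Term 3 contributes 6 + 3 · -2 = 0
  Term 4 contributes -5 + 4 · -2 = -13
p(-2) = ⊕ of these = min[8, 5, -4, 0, -13] = -13.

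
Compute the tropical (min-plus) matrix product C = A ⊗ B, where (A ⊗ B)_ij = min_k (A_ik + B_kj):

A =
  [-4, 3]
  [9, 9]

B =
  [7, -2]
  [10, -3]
A ⊗ B =
  [3, -6]
  [16, 6]

Apply the min-plus product entry-by-entry:
  C[0][0] = min over k of (A[0][0] + B[0][0] = -4 + 7 = 3, A[0][1] + B[1][0] = 3 + 10 = 13) = 3 (attained at k = 0)
  C[0][1] = min over k of (A[0][0] + B[0][1] = -4 + -2 = -6, A[0][1] + B[1][1] = 3 + -3 = 0) = -6 (attained at k = 0)
  C[1][0] = min over k of (A[1][0] + B[0][0] = 9 + 7 = 16, A[1][1] + B[1][0] = 9 + 10 = 19) = 16 (attained at k = 0)
  C[1][1] = min over k of (A[1][0] + B[0][1] = 9 + -2 = 7, A[1][1] + B[1][1] = 9 + -3 = 6) = 6 (attained at k = 1)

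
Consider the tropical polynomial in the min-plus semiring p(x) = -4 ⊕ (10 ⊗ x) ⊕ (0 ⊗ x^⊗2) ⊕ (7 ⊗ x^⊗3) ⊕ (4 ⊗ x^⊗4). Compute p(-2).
p(-2) = -4

A tropical monomial a ⊗ x^⊗i evaluates to a + i · x. Evaluating each term at x = -2:
  Term 0 contributes -4 + 0 · -2 = -4
  Term 1 contributes 10 + 1 · -2 = 8
  Term 2 contributes 0 + 2 · -2 = -4
  Term 3 contributes 7 + 3 · -2 = 1
  Term 4 contributes 4 + 4 · -2 = -4
p(-2) = ⊕ of these = min[-4, 8, -4, 1, -4] = -4.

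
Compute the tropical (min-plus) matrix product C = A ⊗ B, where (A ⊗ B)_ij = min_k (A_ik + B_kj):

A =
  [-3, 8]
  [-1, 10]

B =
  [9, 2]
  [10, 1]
A ⊗ B =
  [6, -1]
  [8, 1]

Apply the min-plus product entry-by-entry:
  C[0][0] = min over k of (A[0][0] + B[0][0] = -3 + 9 = 6, A[0][1] + B[1][0] = 8 + 10 = 18) = 6 (attained at k = 0)
  C[0][1] = min over k of (A[0][0] + B[0][1] = -3 + 2 = -1, A[0][1] + B[1][1] = 8 + 1 = 9) = -1 (attained at k = 0)
  C[1][0] = min over k of (A[1][0] + B[0][0] = -1 + 9 = 8, A[1][1] + B[1][0] = 10 + 10 = 20) = 8 (attained at k = 0)
  C[1][1] = min over k of (A[1][0] + B[0][1] = -1 + 2 = 1, A[1][1] + B[1][1] = 10 + 1 = 11) = 1 (attained at k = 0)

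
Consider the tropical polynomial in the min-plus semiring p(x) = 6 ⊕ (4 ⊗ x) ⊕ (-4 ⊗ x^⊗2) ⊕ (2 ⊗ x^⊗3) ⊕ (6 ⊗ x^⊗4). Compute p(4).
p(4) = 4

A tropical monomial a ⊗ x^⊗i evaluates to a + i · x. Evaluating each term at x = 4:
  Term 0 contributes 6 + 0 · 4 = 6
  Term 1 contributes 4 + 1 · 4 = 8
  Term 2 contributes -4 + 2 · 4 = 4
  Term 3 contributes 2 + 3 · 4 = 14
  Term 4 contributes 6 + 4 · 4 = 22
p(4) = ⊕ of these = min[6, 8, 4, 14, 22] = 4.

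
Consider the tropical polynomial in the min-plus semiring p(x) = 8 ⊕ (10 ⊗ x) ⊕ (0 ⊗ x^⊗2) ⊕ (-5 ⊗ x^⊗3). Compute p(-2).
p(-2) = -11

A tropical monomial a ⊗ x^⊗i evaluates to a + i · x. Evaluating each term at x = -2:
  Term 0 contributes 8 + 0 · -2 = 8
  Term 1 contributes 10 + 1 · -2 = 8
  Term 2 contributes 0 + 2 · -2 = -4
  Term 3 contributes -5 + 3 · -2 = -11
p(-2) = ⊕ of these = min[8, 8, -4, -11] = -11.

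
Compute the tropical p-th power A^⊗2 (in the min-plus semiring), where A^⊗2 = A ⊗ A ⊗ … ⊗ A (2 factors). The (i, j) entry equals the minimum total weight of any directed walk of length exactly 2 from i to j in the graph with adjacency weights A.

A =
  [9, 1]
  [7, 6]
A^⊗2 =
  [8, 7]
  [13, 8]

Each entry (A^⊗2)_ij equals the minimum over all length-2 walks i = v_0 → v_1 → … → v_2 = j of Σ_t A[v_t][v_{t+1}]. For example, for (i, j) = (0, 1) we minimise over 2 possible intermediate vertex sequences; the minimum is 7, attained along the walk 0 → 1 → 1.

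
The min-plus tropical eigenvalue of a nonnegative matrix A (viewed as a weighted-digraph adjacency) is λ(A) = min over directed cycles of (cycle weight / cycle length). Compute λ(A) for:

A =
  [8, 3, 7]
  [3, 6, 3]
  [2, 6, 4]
λ(A) = 8/3

Enumerate directed cycles and compute their means (weight / length). Sample:
  cycle 0 → 0: weight = 8, length = 1, mean = 8/1 ≈ 8.000
  cycle 1 → 1: weight = 6, length = 1, mean = 6/1 ≈ 6.000
  cycle 2 → 2: weight = 4, length = 1, mean = 4/1 ≈ 4.000
  cycle 0 → 1 → 0: weight = 6, length = 2, mean = 6/2 ≈ 3.000
  cycle 0 → 2 → 0: weight = 9, length = 2, mean = 9/2 ≈ 4.500
  cycle 1 → 0 → 1: weight = 6, length = 2, mean = 6/2 ≈ 3.000
Minimum mean = 2.667, attained e.g. along the cycle 0 → 1 → 2 → 0 with weight 8 and length 3. So λ(A) = 8/3 = 8/3.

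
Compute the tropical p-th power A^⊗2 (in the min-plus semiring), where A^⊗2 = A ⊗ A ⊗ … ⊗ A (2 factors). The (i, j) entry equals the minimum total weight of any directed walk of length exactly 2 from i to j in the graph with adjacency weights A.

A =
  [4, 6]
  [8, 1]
A^⊗2 =
  [8, 7]
  [9, 2]

Each entry (A^⊗2)_ij equals the minimum over all length-2 walks i = v_0 → v_1 → … → v_2 = j of Σ_t A[v_t][v_{t+1}]. For example, for (i, j) = (0, 1) we minimise over 2 possible intermediate vertex sequences; the minimum is 7, attained along the walk 0 → 1 → 1.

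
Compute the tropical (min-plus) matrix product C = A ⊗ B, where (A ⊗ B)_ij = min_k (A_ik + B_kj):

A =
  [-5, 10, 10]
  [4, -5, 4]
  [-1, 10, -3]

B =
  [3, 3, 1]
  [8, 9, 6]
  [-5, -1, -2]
A ⊗ B =
  [-2, -2, -4]
  [-1, 3, 1]
  [-8, -4, -5]

Apply the min-plus product entry-by-entry:
  C[0][0] = min over k of (A[0][0] + B[0][0] = -5 + 3 = -2, A[0][1] + B[1][0] = 10 + 8 = 18, A[0][2] + B[2][0] = 10 + -5 = 5) = -2 (attained at k = 0)
  C[0][1] = min over k of (A[0][0] + B[0][1] = -5 + 3 = -2, A[0][1] + B[1][1] = 10 + 9 = 19, A[0][2] + B[2][1] = 10 + -1 = 9) = -2 (attained at k = 0)
  C[0][2] = min over k of (A[0][0] + B[0][2] = -5 + 1 = -4, A[0][1] + B[1][2] = 10 + 6 = 16, A[0][2] + B[2][2] = 10 + -2 = 8) = -4 (attained at k = 0)
  C[1][0] = min over k of (A[1][0] + B[0][0] = 4 + 3 = 7, A[1][1] + B[1][0] = -5 + 8 = 3, A[1][2] + B[2][0] = 4 + -5 = -1) = -1 (attained at k = 2)
  C[1][1] = min over k of (A[1][0] + B[0][1] = 4 + 3 = 7, A[1][1] + B[1][1] = -5 + 9 = 4, A[1][2] + B[2][1] = 4 + -1 = 3) = 3 (attained at k = 2)
  C[1][2] = min over k of (A[1][0] + B[0][2] = 4 + 1 = 5, A[1][1] + B[1][2] = -5 + 6 = 1, A[1][2] + B[2][2] = 4 + -2 = 2) = 1 (attained at k = 1)
  C[2][0] = min over k of (A[2][0] + B[0][0] = -1 + 3 = 2, A[2][1] + B[1][0] = 10 + 8 = 18, A[2][2] + B[2][0] = -3 + -5 = -8) = -8 (attained at k = 2)
  C[2][1] = min over k of (A[2][0] + B[0][1] = -1 + 3 = 2, A[2][1] + B[1][1] = 10 + 9 = 19, A[2][2] + B[2][1] = -3 + -1 = -4) = -4 (attained at k = 2)
  C[2][2] = min over k of (A[2][0] + B[0][2] = -1 + 1 = 0, A[2][1] + B[1][2] = 10 + 6 = 16, A[2][2] + B[2][2] = -3 + -2 = -5) = -5 (attained at k = 2)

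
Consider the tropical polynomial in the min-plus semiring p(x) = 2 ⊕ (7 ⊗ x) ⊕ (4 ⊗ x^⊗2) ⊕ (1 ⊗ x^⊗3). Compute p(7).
p(7) = 2

A tropical monomial a ⊗ x^⊗i evaluates to a + i · x. Evaluating each term at x = 7:
  Term 0 contributes 2 + 0 · 7 = 2
  Term 1 contributes 7 + 1 · 7 = 14
  Term 2 contributes 4 + 2 · 7 = 18
  Term 3 contributes 1 + 3 · 7 = 22
p(7) = ⊕ of these = min[2, 14, 18, 22] = 2.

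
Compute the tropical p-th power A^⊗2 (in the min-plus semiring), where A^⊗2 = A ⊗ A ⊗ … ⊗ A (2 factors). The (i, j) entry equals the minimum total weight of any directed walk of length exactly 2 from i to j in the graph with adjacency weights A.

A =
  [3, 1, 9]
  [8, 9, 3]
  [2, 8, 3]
A^⊗2 =
  [6, 4, 4]
  [5, 9, 6]
  [5, 3, 6]

Each entry (A^⊗2)_ij equals the minimum over all length-2 walks i = v_0 → v_1 → … → v_2 = j of Σ_t A[v_t][v_{t+1}]. For example, for (i, j) = (0, 2) we minimise over 3 possible intermediate vertex sequences; the minimum is 4, attained along the walk 0 → 1 → 2.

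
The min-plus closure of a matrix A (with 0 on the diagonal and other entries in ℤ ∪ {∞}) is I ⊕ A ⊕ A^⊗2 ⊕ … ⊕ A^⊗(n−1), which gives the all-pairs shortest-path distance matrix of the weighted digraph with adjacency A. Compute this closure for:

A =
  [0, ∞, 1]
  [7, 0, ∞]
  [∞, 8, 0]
Closure =
  [0, 9, 1]
  [7, 0, 8]
  [15, 8, 0]

This is the Floyd-Warshall all-pairs shortest-path computation. For each intermediate vertex k = 0, 1, …, 2, update dist[i][j] ← min(dist[i][j], dist[i][k] + dist[k][j]). The final matrix gives, for each (i, j), the minimum total weight of any directed path from i to j (possibly empty when i = j).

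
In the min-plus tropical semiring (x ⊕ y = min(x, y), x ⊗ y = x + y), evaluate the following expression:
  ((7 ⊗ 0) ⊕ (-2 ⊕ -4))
((7 ⊗ 0) ⊕ (-2 ⊕ -4)) = -4

Expand innermost to outermost. Recall ⊕ takes the minimum of its arguments and ⊗ takes their sum. Working out the expression ((7 ⊗ 0) ⊕ (-2 ⊕ -4)) gives -4.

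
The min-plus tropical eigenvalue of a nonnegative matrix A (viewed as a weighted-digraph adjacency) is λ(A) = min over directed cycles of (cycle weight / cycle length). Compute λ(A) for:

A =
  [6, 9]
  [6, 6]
λ(A) = 6

Enumerate directed cycles and compute their means (weight / length). Sample:
  cycle 0 → 0: weight = 6, length = 1, mean = 6/1 ≈ 6.000
  cycle 1 → 1: weight = 6, length = 1, mean = 6/1 ≈ 6.000
  cycle 0 → 1 → 0: weight = 15, length = 2, mean = 15/2 ≈ 7.500
  cycle 1 → 0 → 1: weight = 15, length = 2, mean = 15/2 ≈ 7.500
Minimum mean = 6.000, attained e.g. along the cycle 0 → 0 with weight 6 and length 1. So λ(A) = 6/1 = 6.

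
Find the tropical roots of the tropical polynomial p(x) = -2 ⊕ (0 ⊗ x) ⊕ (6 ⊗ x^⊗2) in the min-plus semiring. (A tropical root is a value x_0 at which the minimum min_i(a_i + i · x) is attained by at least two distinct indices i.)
Roots: {-6, -2}

Each tropical root is a break point of the lower envelope of the lines y = a_i + i · x (there are 3 lines, with slopes 0, 1, ..., 2). Only the lines that attain the minimum somewhere contribute to roots; other lines are dominated. Here the surviving (envelope) indices are i = 2, i = 1, i = 0.
Intersections between consecutive envelope lines give the roots: for adjacent envelope indices i < j the intersection is x = (a_i − a_j) / (j − i). Reading off the sorted break points: {-6, -2}.
Verification: at each break x_0, at least two indices attain the minimum of min_i(a_i + i · x_0).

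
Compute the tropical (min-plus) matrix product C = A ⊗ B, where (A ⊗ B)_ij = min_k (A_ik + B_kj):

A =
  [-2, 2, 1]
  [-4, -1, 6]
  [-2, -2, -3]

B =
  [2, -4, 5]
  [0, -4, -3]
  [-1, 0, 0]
A ⊗ B =
  [0, -6, -1]
  [-2, -8, -4]
  [-4, -6, -5]

Apply the min-plus product entry-by-entry:
  C[0][0] = min over k of (A[0][0] + B[0][0] = -2 + 2 = 0, A[0][1] + B[1][0] = 2 + 0 = 2, A[0][2] + B[2][0] = 1 + -1 = 0) = 0 (attained at k = 0)
  C[0][1] = min over k of (A[0][0] + B[0][1] = -2 + -4 = -6, A[0][1] + B[1][1] = 2 + -4 = -2, A[0][2] + B[2][1] = 1 + 0 = 1) = -6 (attained at k = 0)
  C[0][2] = min over k of (A[0][0] + B[0][2] = -2 + 5 = 3, A[0][1] + B[1][2] = 2 + -3 = -1, A[0][2] + B[2][2] = 1 + 0 = 1) = -1 (attained at k = 1)
  C[1][0] = min over k of (A[1][0] + B[0][0] = -4 + 2 = -2, A[1][1] + B[1][0] = -1 + 0 = -1, A[1][2] + B[2][0] = 6 + -1 = 5) = -2 (attained at k = 0)
  C[1][1] = min over k of (A[1][0] + B[0][1] = -4 + -4 = -8, A[1][1] + B[1][1] = -1 + -4 = -5, A[1][2] + B[2][1] = 6 + 0 = 6) = -8 (attained at k = 0)
  C[1][2] = min over k of (A[1][0] + B[0][2] = -4 + 5 = 1, A[1][1] + B[1][2] = -1 + -3 = -4, A[1][2] + B[2][2] = 6 + 0 = 6) = -4 (attained at k = 1)
  C[2][0] = min over k of (A[2][0] + B[0][0] = -2 + 2 = 0, A[2][1] + B[1][0] = -2 + 0 = -2, A[2][2] + B[2][0] = -3 + -1 = -4) = -4 (attained at k = 2)
  C[2][1] = min over k of (A[2][0] + B[0][1] = -2 + -4 = -6, A[2][1] + B[1][1] = -2 + -4 = -6, A[2][2] + B[2][1] = -3 + 0 = -3) = -6 (attained at k = 0)
  C[2][2] = min over k of (A[2][0] + B[0][2] = -2 + 5 = 3, A[2][1] + B[1][2] = -2 + -3 = -5, A[2][2] + B[2][2] = -3 + 0 = -3) = -5 (attained at k = 1)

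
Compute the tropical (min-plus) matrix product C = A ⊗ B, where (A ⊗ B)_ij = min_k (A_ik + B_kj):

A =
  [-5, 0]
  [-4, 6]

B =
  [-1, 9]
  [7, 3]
A ⊗ B =
  [-6, 3]
  [-5, 5]

Apply the min-plus product entry-by-entry:
  C[0][0] = min over k of (A[0][0] + B[0][0] = -5 + -1 = -6, A[0][1] + B[1][0] = 0 + 7 = 7) = -6 (attained at k = 0)
  C[0][1] = min over k of (A[0][0] + B[0][1] = -5 + 9 = 4, A[0][1] + B[1][1] = 0 + 3 = 3) = 3 (attained at k = 1)
  C[1][0] = min over k of (A[1][0] + B[0][0] = -4 + -1 = -5, A[1][1] + B[1][0] = 6 + 7 = 13) = -5 (attained at k = 0)
  C[1][1] = min over k of (A[1][0] + B[0][1] = -4 + 9 = 5, A[1][1] + B[1][1] = 6 + 3 = 9) = 5 (attained at k = 0)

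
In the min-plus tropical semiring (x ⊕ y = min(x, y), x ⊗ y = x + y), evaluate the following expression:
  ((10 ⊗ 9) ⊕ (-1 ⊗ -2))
((10 ⊗ 9) ⊕ (-1 ⊗ -2)) = -3

Expand innermost to outermost. Recall ⊕ takes the minimum of its arguments and ⊗ takes their sum. Working out the expression ((10 ⊗ 9) ⊕ (-1 ⊗ -2)) gives -3.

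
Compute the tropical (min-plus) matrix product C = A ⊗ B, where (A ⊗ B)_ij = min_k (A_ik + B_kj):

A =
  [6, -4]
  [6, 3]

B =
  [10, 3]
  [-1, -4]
A ⊗ B =
  [-5, -8]
  [2, -1]

Apply the min-plus product entry-by-entry:
  C[0][0] = min over k of (A[0][0] + B[0][0] = 6 + 10 = 16, A[0][1] + B[1][0] = -4 + -1 = -5) = -5 (attained at k = 1)
  C[0][1] = min over k of (A[0][0] + B[0][1] = 6 + 3 = 9, A[0][1] + B[1][1] = -4 + -4 = -8) = -8 (attained at k = 1)
  C[1][0] = min over k of (A[1][0] + B[0][0] = 6 + 10 = 16, A[1][1] + B[1][0] = 3 + -1 = 2) = 2 (attained at k = 1)
  C[1][1] = min over k of (A[1][0] + B[0][1] = 6 + 3 = 9, A[1][1] + B[1][1] = 3 + -4 = -1) = -1 (attained at k = 1)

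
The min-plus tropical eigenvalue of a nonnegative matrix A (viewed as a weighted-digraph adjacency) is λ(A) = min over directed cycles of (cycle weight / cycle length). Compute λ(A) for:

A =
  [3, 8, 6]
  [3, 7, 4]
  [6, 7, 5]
λ(A) = 3

Enumerate directed cycles and compute their means (weight / length). Sample:
  cycle 0 → 0: weight = 3, length = 1, mean = 3/1 ≈ 3.000
  cycle 1 → 1: weight = 7, length = 1, mean = 7/1 ≈ 7.000
  cycle 2 → 2: weight = 5, length = 1, mean = 5/1 ≈ 5.000
  cycle 0 → 1 → 0: weight = 11, length = 2, mean = 11/2 ≈ 5.500
  cycle 0 → 2 → 0: weight = 12, length = 2, mean = 12/2 ≈ 6.000
  cycle 1 → 0 → 1: weight = 11, length = 2, mean = 11/2 ≈ 5.500
Minimum mean = 3.000, attained e.g. along the cycle 0 → 0 with weight 3 and length 1. So λ(A) = 3/1 = 3.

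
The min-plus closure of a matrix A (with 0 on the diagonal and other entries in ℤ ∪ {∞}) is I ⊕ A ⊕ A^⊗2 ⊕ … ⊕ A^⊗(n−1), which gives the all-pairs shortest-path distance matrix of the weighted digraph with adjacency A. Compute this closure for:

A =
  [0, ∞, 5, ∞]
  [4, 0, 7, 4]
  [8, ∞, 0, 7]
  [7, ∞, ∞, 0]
Closure =
  [0, ∞, 5, 12]
  [4, 0, 7, 4]
  [8, ∞, 0, 7]
  [7, ∞, 12, 0]

This is the Floyd-Warshall all-pairs shortest-path computation. For each intermediate vertex k = 0, 1, …, 3, update dist[i][j] ← min(dist[i][j], dist[i][k] + dist[k][j]). The final matrix gives, for each (i, j), the minimum total weight of any directed path from i to j (possibly empty when i = j).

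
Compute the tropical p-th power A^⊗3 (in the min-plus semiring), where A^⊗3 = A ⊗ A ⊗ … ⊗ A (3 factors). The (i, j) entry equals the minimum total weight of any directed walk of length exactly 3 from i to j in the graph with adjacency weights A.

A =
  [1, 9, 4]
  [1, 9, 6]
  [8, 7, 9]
A^⊗3 =
  [3, 11, 6]
  [3, 11, 6]
  [9, 17, 12]

Each entry (A^⊗3)_ij equals the minimum over all length-3 walks i = v_0 → v_1 → … → v_3 = j of Σ_t A[v_t][v_{t+1}]. For example, for (i, j) = (0, 2) we minimise over 9 possible intermediate vertex sequences; the minimum is 6, attained along the walk 0 → 0 → 0 → 2.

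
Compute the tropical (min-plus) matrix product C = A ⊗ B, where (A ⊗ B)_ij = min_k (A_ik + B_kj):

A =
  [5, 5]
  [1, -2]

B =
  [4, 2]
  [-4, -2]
A ⊗ B =
  [1, 3]
  [-6, -4]

Apply the min-plus product entry-by-entry:
  C[0][0] = min over k of (A[0][0] + B[0][0] = 5 + 4 = 9, A[0][1] + B[1][0] = 5 + -4 = 1) = 1 (attained at k = 1)
  C[0][1] = min over k of (A[0][0] + B[0][1] = 5 + 2 = 7, A[0][1] + B[1][1] = 5 + -2 = 3) = 3 (attained at k = 1)
  C[1][0] = min over k of (A[1][0] + B[0][0] = 1 + 4 = 5, A[1][1] + B[1][0] = -2 + -4 = -6) = -6 (attained at k = 1)
  C[1][1] = min over k of (A[1][0] + B[0][1] = 1 + 2 = 3, A[1][1] + B[1][1] = -2 + -2 = -4) = -4 (attained at k = 1)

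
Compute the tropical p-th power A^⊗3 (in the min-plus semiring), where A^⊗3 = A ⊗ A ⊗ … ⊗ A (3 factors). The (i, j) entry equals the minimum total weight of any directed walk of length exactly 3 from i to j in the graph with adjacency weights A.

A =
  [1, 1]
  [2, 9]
A^⊗3 =
  [3, 3]
  [4, 4]

Each entry (A^⊗3)_ij equals the minimum over all length-3 walks i = v_0 → v_1 → … → v_3 = j of Σ_t A[v_t][v_{t+1}]. For example, for (i, j) = (0, 1) we minimise over 4 possible intermediate vertex sequences; the minimum is 3, attained along the walk 0 → 0 → 0 → 1.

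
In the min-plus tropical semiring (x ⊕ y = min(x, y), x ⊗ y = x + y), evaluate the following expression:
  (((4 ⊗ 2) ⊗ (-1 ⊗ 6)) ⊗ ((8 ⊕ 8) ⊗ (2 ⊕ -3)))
(((4 ⊗ 2) ⊗ (-1 ⊗ 6)) ⊗ ((8 ⊕ 8) ⊗ (2 ⊕ -3))) = 16

Expand innermost to outermost. Recall ⊕ takes the minimum of its arguments and ⊗ takes their sum. Working out the expression (((4 ⊗ 2) ⊗ (-1 ⊗ 6)) ⊗ ((8 ⊕ 8) ⊗ (2 ⊕ -3))) gives 16.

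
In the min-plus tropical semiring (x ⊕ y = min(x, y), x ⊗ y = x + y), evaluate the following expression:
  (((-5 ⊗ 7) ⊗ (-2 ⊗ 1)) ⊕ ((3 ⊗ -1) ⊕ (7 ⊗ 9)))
(((-5 ⊗ 7) ⊗ (-2 ⊗ 1)) ⊕ ((3 ⊗ -1) ⊕ (7 ⊗ 9))) = 1

Expand innermost to outermost. Recall ⊕ takes the minimum of its arguments and ⊗ takes their sum. Working out the expression (((-5 ⊗ 7) ⊗ (-2 ⊗ 1)) ⊕ ((3 ⊗ -1) ⊕ (7 ⊗ 9))) gives 1.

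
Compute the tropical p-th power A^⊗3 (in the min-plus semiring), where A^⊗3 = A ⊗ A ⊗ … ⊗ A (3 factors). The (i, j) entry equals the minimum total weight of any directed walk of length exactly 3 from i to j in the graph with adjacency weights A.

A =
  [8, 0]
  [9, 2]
A^⊗3 =
  [11, 4]
  [13, 6]

Each entry (A^⊗3)_ij equals the minimum over all length-3 walks i = v_0 → v_1 → … → v_3 = j of Σ_t A[v_t][v_{t+1}]. For example, for (i, j) = (0, 1) we minimise over 4 possible intermediate vertex sequences; the minimum is 4, attained along the walk 0 → 1 → 1 → 1.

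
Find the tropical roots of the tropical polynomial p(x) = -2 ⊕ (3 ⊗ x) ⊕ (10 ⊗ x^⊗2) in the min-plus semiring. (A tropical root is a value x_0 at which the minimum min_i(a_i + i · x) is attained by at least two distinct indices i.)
Roots: {-7, -5}

Each tropical root is a break point of the lower envelope of the lines y = a_i + i · x (there are 3 lines, with slopes 0, 1, ..., 2). Only the lines that attain the minimum somewhere contribute to roots; other lines are dominated. Here the surviving (envelope) indices are i = 2, i = 1, i = 0.
Intersections between consecutive envelope lines give the roots: for adjacent envelope indices i < j the intersection is x = (a_i − a_j) / (j − i). Reading off the sorted break points: {-7, -5}.
Verification: at each break x_0, at least two indices attain the minimum of min_i(a_i + i · x_0).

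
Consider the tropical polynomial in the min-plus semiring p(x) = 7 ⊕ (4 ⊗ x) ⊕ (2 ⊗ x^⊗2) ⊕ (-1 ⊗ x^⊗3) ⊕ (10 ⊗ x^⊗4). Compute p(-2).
p(-2) = -7

A tropical monomial a ⊗ x^⊗i evaluates to a + i · x. Evaluating each term at x = -2:
  Term 0 contributes 7 + 0 · -2 = 7
  Term 1 contributes 4 + 1 · -2 = 2
  Term 2 contributes 2 + 2 · -2 = -2
  Term 3 contributes -1 + 3 · -2 = -7
  Term 4 contributes 10 + 4 · -2 = 2
p(-2) = ⊕ of these = min[7, 2, -2, -7, 2] = -7.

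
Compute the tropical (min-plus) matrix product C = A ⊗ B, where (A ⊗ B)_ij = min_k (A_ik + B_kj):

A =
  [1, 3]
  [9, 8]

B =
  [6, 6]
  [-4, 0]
A ⊗ B =
  [-1, 3]
  [4, 8]

Apply the min-plus product entry-by-entry:
  C[0][0] = min over k of (A[0][0] + B[0][0] = 1 + 6 = 7, A[0][1] + B[1][0] = 3 + -4 = -1) = -1 (attained at k = 1)
  C[0][1] = min over k of (A[0][0] + B[0][1] = 1 + 6 = 7, A[0][1] + B[1][1] = 3 + 0 = 3) = 3 (attained at k = 1)
  C[1][0] = min over k of (A[1][0] + B[0][0] = 9 + 6 = 15, A[1][1] + B[1][0] = 8 + -4 = 4) = 4 (attained at k = 1)
  C[1][1] = min over k of (A[1][0] + B[0][1] = 9 + 6 = 15, A[1][1] + B[1][1] = 8 + 0 = 8) = 8 (attained at k = 1)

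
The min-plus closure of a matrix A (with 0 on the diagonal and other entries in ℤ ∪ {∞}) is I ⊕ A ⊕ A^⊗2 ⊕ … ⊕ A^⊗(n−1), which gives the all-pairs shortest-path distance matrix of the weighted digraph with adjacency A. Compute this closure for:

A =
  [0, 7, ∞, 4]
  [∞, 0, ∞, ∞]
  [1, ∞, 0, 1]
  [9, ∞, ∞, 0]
Closure =
  [0, 7, ∞, 4]
  [∞, 0, ∞, ∞]
  [1, 8, 0, 1]
  [9, 16, ∞, 0]

This is the Floyd-Warshall all-pairs shortest-path computation. For each intermediate vertex k = 0, 1, …, 3, update dist[i][j] ← min(dist[i][j], dist[i][k] + dist[k][j]). The final matrix gives, for each (i, j), the minimum total weight of any directed path from i to j (possibly empty when i = j).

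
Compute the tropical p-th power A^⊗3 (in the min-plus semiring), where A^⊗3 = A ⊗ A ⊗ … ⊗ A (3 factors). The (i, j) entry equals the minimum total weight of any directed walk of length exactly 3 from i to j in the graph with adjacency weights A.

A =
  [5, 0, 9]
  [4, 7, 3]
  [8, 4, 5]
A^⊗3 =
  [9, 4, 8]
  [8, 9, 7]
  [12, 8, 11]

Each entry (A^⊗3)_ij equals the minimum over all length-3 walks i = v_0 → v_1 → … → v_3 = j of Σ_t A[v_t][v_{t+1}]. For example, for (i, j) = (0, 2) we minimise over 9 possible intermediate vertex sequences; the minimum is 8, attained along the walk 0 → 0 → 1 → 2.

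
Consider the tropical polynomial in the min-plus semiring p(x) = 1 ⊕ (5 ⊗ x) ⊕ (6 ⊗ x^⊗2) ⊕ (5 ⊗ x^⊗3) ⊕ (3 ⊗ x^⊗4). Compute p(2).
p(2) = 1

A tropical monomial a ⊗ x^⊗i evaluates to a + i · x. Evaluating each term at x = 2:
  Term 0 contributes 1 + 0 · 2 = 1
  Term 1 contributes 5 + 1 · 2 = 7
  Term 2 contributes 6 + 2 · 2 = 10
  Term 3 contributes 5 + 3 · 2 = 11
  Term 4 contributes 3 + 4 · 2 = 11
p(2) = ⊕ of these = min[1, 7, 10, 11, 11] = 1.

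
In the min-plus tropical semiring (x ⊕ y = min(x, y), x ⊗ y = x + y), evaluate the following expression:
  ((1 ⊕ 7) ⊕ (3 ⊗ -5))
((1 ⊕ 7) ⊕ (3 ⊗ -5)) = -2

Expand innermost to outermost. Recall ⊕ takes the minimum of its arguments and ⊗ takes their sum. Working out the expression ((1 ⊕ 7) ⊕ (3 ⊗ -5)) gives -2.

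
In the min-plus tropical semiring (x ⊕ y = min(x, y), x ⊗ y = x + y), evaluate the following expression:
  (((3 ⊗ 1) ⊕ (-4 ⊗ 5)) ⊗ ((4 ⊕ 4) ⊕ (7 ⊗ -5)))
(((3 ⊗ 1) ⊕ (-4 ⊗ 5)) ⊗ ((4 ⊕ 4) ⊕ (7 ⊗ -5))) = 3

Expand innermost to outermost. Recall ⊕ takes the minimum of its arguments and ⊗ takes their sum. Working out the expression (((3 ⊗ 1) ⊕ (-4 ⊗ 5)) ⊗ ((4 ⊕ 4) ⊕ (7 ⊗ -5))) gives 3.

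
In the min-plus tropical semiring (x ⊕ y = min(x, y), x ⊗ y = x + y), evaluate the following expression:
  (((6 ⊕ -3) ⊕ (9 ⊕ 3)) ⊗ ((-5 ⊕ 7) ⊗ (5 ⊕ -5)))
(((6 ⊕ -3) ⊕ (9 ⊕ 3)) ⊗ ((-5 ⊕ 7) ⊗ (5 ⊕ -5))) = -13

Expand innermost to outermost. Recall ⊕ takes the minimum of its arguments and ⊗ takes their sum. Working out the expression (((6 ⊕ -3) ⊕ (9 ⊕ 3)) ⊗ ((-5 ⊕ 7) ⊗ (5 ⊕ -5))) gives -13.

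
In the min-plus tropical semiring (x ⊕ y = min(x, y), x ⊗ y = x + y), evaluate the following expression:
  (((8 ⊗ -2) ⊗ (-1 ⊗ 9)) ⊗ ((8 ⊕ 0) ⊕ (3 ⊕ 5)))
(((8 ⊗ -2) ⊗ (-1 ⊗ 9)) ⊗ ((8 ⊕ 0) ⊕ (3 ⊕ 5))) = 14

Expand innermost to outermost. Recall ⊕ takes the minimum of its arguments and ⊗ takes their sum. Working out the expression (((8 ⊗ -2) ⊗ (-1 ⊗ 9)) ⊗ ((8 ⊕ 0) ⊕ (3 ⊕ 5))) gives 14.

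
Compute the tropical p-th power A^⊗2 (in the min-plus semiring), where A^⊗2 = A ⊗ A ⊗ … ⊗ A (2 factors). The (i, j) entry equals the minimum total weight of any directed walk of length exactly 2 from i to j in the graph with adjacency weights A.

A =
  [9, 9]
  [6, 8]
A^⊗2 =
  [15, 17]
  [14, 15]

Each entry (A^⊗2)_ij equals the minimum over all length-2 walks i = v_0 → v_1 → … → v_2 = j of Σ_t A[v_t][v_{t+1}]. For example, for (i, j) = (0, 1) we minimise over 2 possible intermediate vertex sequences; the minimum is 17, attained along the walk 0 → 1 → 1.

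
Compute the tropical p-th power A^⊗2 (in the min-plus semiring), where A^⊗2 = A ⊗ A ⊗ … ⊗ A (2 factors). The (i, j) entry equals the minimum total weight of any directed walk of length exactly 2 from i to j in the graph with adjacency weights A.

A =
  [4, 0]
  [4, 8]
A^⊗2 =
  [4, 4]
  [8, 4]

Each entry (A^⊗2)_ij equals the minimum over all length-2 walks i = v_0 → v_1 → … → v_2 = j of Σ_t A[v_t][v_{t+1}]. For example, for (i, j) = (0, 1) we minimise over 2 possible intermediate vertex sequences; the minimum is 4, attained along the walk 0 → 0 → 1.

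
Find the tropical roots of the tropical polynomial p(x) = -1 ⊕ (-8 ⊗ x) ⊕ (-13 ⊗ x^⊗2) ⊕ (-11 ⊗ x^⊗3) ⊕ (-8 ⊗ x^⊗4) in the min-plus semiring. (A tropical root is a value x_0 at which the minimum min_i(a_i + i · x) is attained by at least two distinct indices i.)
Roots: {-3, -2, 5, 7}

Each tropical root is a break point of the lower envelope of the lines y = a_i + i · x (there are 5 lines, with slopes 0, 1, ..., 4). Only the lines that attain the minimum somewhere contribute to roots; other lines are dominated. Here the surviving (envelope) indices are i = 4, i = 3, i = 2, i = 1, i = 0.
Intersections between consecutive envelope lines give the roots: for adjacent envelope indices i < j the intersection is x = (a_i − a_j) / (j − i). Reading off the sorted break points: {-3, -2, 5, 7}.
Verification: at each break x_0, at least two indices attain the minimum of min_i(a_i + i · x_0).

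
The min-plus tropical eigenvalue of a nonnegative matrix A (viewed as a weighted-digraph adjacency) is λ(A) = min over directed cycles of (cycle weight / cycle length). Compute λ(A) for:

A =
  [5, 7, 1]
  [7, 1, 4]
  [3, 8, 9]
λ(A) = 1

Enumerate directed cycles and compute their means (weight / length). Sample:
  cycle 0 → 0: weight = 5, length = 1, mean = 5/1 ≈ 5.000
  cycle 1 → 1: weight = 1, length = 1, mean = 1/1 ≈ 1.000
  cycle 2 → 2: weight = 9, length = 1, mean = 9/1 ≈ 9.000
  cycle 0 → 1 → 0: weight = 14, length = 2, mean = 14/2 ≈ 7.000
  cycle 0 → 2 → 0: weight = 4, length = 2, mean = 4/2 ≈ 2.000
  cycle 1 → 0 → 1: weight = 14, length = 2, mean = 14/2 ≈ 7.000
Minimum mean = 1.000, attained e.g. along the cycle 1 → 1 with weight 1 and length 1. So λ(A) = 1/1 = 1.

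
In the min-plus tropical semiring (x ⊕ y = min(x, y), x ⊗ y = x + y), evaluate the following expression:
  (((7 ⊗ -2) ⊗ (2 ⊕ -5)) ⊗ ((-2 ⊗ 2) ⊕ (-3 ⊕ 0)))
(((7 ⊗ -2) ⊗ (2 ⊕ -5)) ⊗ ((-2 ⊗ 2) ⊕ (-3 ⊕ 0))) = -3

Expand innermost to outermost. Recall ⊕ takes the minimum of its arguments and ⊗ takes their sum. Working out the expression (((7 ⊗ -2) ⊗ (2 ⊕ -5)) ⊗ ((-2 ⊗ 2) ⊕ (-3 ⊕ 0))) gives -3.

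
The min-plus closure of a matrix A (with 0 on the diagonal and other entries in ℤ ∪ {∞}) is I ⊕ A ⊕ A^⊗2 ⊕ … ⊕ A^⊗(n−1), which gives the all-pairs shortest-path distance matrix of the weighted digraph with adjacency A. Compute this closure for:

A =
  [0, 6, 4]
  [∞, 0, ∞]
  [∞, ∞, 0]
Closure =
  [0, 6, 4]
  [∞, 0, ∞]
  [∞, ∞, 0]

This is the Floyd-Warshall all-pairs shortest-path computation. For each intermediate vertex k = 0, 1, …, 2, update dist[i][j] ← min(dist[i][j], dist[i][k] + dist[k][j]). The final matrix gives, for each (i, j), the minimum total weight of any directed path from i to j (possibly empty when i = j).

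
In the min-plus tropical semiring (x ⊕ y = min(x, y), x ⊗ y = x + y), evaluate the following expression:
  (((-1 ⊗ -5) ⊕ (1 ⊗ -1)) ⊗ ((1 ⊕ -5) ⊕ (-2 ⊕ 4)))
(((-1 ⊗ -5) ⊕ (1 ⊗ -1)) ⊗ ((1 ⊕ -5) ⊕ (-2 ⊕ 4))) = -11

Expand innermost to outermost. Recall ⊕ takes the minimum of its arguments and ⊗ takes their sum. Working out the expression (((-1 ⊗ -5) ⊕ (1 ⊗ -1)) ⊗ ((1 ⊕ -5) ⊕ (-2 ⊕ 4))) gives -11.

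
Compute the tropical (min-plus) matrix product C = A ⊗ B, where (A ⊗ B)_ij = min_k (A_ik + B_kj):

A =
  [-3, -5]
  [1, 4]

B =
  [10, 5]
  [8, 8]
A ⊗ B =
  [3, 2]
  [11, 6]

Apply the min-plus product entry-by-entry:
  C[0][0] = min over k of (A[0][0] + B[0][0] = -3 + 10 = 7, A[0][1] + B[1][0] = -5 + 8 = 3) = 3 (attained at k = 1)
  C[0][1] = min over k of (A[0][0] + B[0][1] = -3 + 5 = 2, A[0][1] + B[1][1] = -5 + 8 = 3) = 2 (attained at k = 0)
  C[1][0] = min over k of (A[1][0] + B[0][0] = 1 + 10 = 11, A[1][1] + B[1][0] = 4 + 8 = 12) = 11 (attained at k = 0)
  C[1][1] = min over k of (A[1][0] + B[0][1] = 1 + 5 = 6, A[1][1] + B[1][1] = 4 + 8 = 12) = 6 (attained at k = 0)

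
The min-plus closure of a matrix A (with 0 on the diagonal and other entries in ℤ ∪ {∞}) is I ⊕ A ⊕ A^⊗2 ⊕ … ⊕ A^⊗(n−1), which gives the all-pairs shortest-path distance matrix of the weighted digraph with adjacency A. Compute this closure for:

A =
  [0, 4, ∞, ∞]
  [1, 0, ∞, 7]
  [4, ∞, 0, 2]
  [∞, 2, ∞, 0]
Closure =
  [0, 4, ∞, 11]
  [1, 0, ∞, 7]
  [4, 4, 0, 2]
  [3, 2, ∞, 0]

This is the Floyd-Warshall all-pairs shortest-path computation. For each intermediate vertex k = 0, 1, …, 3, update dist[i][j] ← min(dist[i][j], dist[i][k] + dist[k][j]). The final matrix gives, for each (i, j), the minimum total weight of any directed path from i to j (possibly empty when i = j).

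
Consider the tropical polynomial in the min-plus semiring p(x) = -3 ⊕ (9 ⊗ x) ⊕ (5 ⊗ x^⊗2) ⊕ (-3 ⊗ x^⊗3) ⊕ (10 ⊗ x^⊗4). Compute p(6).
p(6) = -3

A tropical monomial a ⊗ x^⊗i evaluates to a + i · x. Evaluating each term at x = 6:
  Term 0 contributes -3 + 0 · 6 = -3
  Term 1 contributes 9 + 1 · 6 = 15
  Term 2 contributes 5 + 2 · 6 = 17
  Term 3 contributes -3 + 3 · 6 = 15
  Term 4 contributes 10 + 4 · 6 = 34
p(6) = ⊕ of these = min[-3, 15, 17, 15, 34] = -3.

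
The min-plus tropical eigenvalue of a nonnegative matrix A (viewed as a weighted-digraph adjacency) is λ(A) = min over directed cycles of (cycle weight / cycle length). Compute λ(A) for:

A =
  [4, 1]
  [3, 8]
λ(A) = 2

Enumerate directed cycles and compute their means (weight / length). Sample:
  cycle 0 → 0: weight = 4, length = 1, mean = 4/1 ≈ 4.000
  cycle 1 → 1: weight = 8, length = 1, mean = 8/1 ≈ 8.000
  cycle 0 → 1 → 0: weight = 4, length = 2, mean = 4/2 ≈ 2.000
  cycle 1 → 0 → 1: weight = 4, length = 2, mean = 4/2 ≈ 2.000
Minimum mean = 2.000, attained e.g. along the cycle 0 → 1 → 0 with weight 4 and length 2. So λ(A) = 4/2 = 2.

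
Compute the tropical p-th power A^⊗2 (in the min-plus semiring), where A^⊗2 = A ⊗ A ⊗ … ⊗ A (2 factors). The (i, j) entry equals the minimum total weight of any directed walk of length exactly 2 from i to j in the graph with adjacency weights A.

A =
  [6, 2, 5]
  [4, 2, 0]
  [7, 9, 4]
A^⊗2 =
  [6, 4, 2]
  [6, 4, 2]
  [11, 9, 8]

Each entry (A^⊗2)_ij equals the minimum over all length-2 walks i = v_0 → v_1 → … → v_2 = j of Σ_t A[v_t][v_{t+1}]. For example, for (i, j) = (0, 2) we minimise over 3 possible intermediate vertex sequences; the minimum is 2, attained along the walk 0 → 1 → 2.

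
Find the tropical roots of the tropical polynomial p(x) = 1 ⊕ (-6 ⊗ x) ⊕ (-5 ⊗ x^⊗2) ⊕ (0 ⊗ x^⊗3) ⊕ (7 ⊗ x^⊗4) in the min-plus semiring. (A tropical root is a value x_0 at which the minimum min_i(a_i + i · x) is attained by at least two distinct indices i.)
Roots: {-7, -5, -1, 7}

Each tropical root is a break point of the lower envelope of the lines y = a_i + i · x (there are 5 lines, with slopes 0, 1, ..., 4). Only the lines that attain the minimum somewhere contribute to roots; other lines are dominated. Here the surviving (envelope) indices are i = 4, i = 3, i = 2, i = 1, i = 0.
Intersections between consecutive envelope lines give the roots: for adjacent envelope indices i < j the intersection is x = (a_i − a_j) / (j − i). Reading off the sorted break points: {-7, -5, -1, 7}.
Verification: at each break x_0, at least two indices attain the minimum of min_i(a_i + i · x_0).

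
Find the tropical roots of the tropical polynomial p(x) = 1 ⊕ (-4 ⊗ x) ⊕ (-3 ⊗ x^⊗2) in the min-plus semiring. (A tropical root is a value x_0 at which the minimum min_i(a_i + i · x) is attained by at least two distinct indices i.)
Roots: {-1, 5}

Each tropical root is a break point of the lower envelope of the lines y = a_i + i · x (there are 3 lines, with slopes 0, 1, ..., 2). Only the lines that attain the minimum somewhere contribute to roots; other lines are dominated. Here the surviving (envelope) indices are i = 2, i = 1, i = 0.
Intersections between consecutive envelope lines give the roots: for adjacent envelope indices i < j the intersection is x = (a_i − a_j) / (j − i). Reading off the sorted break points: {-1, 5}.
Verification: at each break x_0, at least two indices attain the minimum of min_i(a_i + i · x_0).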